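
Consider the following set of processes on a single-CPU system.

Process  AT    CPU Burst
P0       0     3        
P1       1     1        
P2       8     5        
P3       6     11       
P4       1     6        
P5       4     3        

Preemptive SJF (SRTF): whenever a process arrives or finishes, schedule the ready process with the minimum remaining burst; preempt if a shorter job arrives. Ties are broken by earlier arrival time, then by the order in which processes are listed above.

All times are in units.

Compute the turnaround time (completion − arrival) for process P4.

12

Gantt: | P0 0-1 | P1 1-2 | P0 2-4 | P5 4-7 | P4 7-13 | P2 13-18 | P3 18-29 |
Completion: P0=4  P1=2  P2=18  P3=29  P4=13  P5=7
Turnaround (C−A): P0=4  P1=1  P2=10  P3=23  P4=12  P5=3
Turnaround(P4) = completion − arrival = 13 − 1 = 12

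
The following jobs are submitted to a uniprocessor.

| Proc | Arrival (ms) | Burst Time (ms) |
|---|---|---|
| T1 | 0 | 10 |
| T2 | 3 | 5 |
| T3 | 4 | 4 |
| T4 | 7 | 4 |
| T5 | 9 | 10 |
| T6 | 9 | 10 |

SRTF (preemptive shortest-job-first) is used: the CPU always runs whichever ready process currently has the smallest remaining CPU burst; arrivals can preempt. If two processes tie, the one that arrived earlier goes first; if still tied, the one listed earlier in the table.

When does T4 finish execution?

Gantt: | T1 0-3 | T2 3-8 | T3 8-12 | T4 12-16 | T1 16-23 | T5 23-33 | T6 33-43 |
Completion: T1=23  T2=8  T3=12  T4=16  T5=33  T6=43

16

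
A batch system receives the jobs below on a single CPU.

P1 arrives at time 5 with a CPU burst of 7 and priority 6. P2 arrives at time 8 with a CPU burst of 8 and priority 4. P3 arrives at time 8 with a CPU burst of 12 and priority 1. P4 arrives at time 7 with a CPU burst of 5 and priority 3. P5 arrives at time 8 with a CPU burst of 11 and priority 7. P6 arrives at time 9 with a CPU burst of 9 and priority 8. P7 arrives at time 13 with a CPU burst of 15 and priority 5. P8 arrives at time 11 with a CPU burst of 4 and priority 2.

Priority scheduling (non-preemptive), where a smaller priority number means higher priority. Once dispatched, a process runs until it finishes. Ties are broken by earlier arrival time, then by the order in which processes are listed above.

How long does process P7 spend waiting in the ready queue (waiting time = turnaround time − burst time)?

28

Gantt: | idle 0-5 | P1 5-12 | P3 12-24 | P8 24-28 | P4 28-33 | P2 33-41 | P7 41-56 | P5 56-67 | P6 67-76 |
Completion: P1=12  P2=41  P3=24  P4=33  P5=67  P6=76  P7=56  P8=28
Turnaround (C−A): P1=7  P2=33  P3=16  P4=26  P5=59  P6=67  P7=43  P8=17
Waiting(P7) = turnaround − burst = 43 − 15 = 28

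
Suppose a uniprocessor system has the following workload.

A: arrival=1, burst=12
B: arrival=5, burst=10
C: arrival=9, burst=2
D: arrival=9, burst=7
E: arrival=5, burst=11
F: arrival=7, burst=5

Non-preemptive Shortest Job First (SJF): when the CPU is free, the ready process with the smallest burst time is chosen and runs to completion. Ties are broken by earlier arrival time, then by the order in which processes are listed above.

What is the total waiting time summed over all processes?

Timeline: | idle 0-1 | A 1-13 | C 13-15 | F 15-20 | D 20-27 | B 27-37 | E 37-48 |
Completion: A=13  B=37  C=15  D=27  E=48  F=20
Waiting = turnaround − burst: A=0, B=22, C=4, D=11, E=32, F=8
Total waiting = 0 + 22 + 4 + 11 + 32 + 8 = 77

77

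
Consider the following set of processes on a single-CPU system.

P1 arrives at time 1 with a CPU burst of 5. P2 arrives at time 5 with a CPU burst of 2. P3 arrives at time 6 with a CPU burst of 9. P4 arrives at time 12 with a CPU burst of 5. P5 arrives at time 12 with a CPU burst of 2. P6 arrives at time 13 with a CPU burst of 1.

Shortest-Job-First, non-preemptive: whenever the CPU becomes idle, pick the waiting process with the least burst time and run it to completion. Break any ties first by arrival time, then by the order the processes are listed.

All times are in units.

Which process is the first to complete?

P1

Schedule: | idle 0-1 | P1 1-6 | P2 6-8 | P3 8-17 | P6 17-18 | P5 18-20 | P4 20-25 |
Completion: P1=6  P2=8  P3=17  P4=25  P5=20  P6=18
Finish order: P1 → P2 → P3 → P6 → P5 → P4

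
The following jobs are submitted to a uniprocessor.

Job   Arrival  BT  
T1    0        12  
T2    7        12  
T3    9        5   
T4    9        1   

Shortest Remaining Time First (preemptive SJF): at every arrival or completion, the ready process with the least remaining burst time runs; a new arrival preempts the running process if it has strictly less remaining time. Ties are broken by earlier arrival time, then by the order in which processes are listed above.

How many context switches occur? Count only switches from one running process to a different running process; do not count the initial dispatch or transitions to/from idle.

Timeline: | T1 0-9 | T4 9-10 | T1 10-13 | T3 13-18 | T2 18-30 |
Completion: T1=13  T2=30  T3=18  T4=10
Turnaround (C−A): T1=13  T2=23  T3=9  T4=1

4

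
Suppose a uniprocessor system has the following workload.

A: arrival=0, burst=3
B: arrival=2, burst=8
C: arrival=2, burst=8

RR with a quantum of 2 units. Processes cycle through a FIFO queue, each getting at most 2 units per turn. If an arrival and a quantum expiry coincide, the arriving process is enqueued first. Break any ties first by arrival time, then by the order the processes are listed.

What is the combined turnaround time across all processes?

Gantt: | A 0-2 | B 2-4 | C 4-6 | A 6-7 | B 7-9 | C 9-11 | B 11-13 | C 13-15 | B 15-17 | C 17-19 |
Completion: A=7  B=17  C=19
Turnaround = completion − arrival: A=7, B=15, C=17
Total turnaround = 7 + 15 + 17 = 39

39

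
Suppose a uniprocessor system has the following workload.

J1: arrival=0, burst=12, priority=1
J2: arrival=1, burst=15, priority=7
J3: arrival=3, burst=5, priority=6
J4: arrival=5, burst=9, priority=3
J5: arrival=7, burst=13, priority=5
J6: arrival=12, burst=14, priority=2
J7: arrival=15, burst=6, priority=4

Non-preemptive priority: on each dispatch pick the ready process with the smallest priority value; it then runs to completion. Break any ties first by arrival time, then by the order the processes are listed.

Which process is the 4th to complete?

J7

Timeline: | J1 0-12 | J6 12-26 | J4 26-35 | J7 35-41 | J5 41-54 | J3 54-59 | J2 59-74 |
Completion: J1=12  J2=74  J3=59  J4=35  J5=54  J6=26  J7=41
Turnaround (C−A): J1=12  J2=73  J3=56  J4=30  J5=47  J6=14  J7=26
Finish order: J1 → J6 → J4 → J7 → J5 → J3 → J2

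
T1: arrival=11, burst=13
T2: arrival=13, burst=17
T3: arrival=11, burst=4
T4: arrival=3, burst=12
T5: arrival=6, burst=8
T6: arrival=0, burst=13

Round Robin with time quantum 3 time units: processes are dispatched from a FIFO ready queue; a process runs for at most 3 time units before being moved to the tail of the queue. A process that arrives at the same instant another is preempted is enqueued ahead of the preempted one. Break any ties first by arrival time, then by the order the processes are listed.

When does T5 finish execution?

Timeline: | T6 0-3 | T4 3-6 | T6 6-9 | T5 9-12 | T4 12-15 | T6 15-18 | T1 18-21 | T3 21-24 | T5 24-27 | T2 27-30 | T4 30-33 | T6 33-36 | T1 36-39 | T3 39-40 | T5 40-42 | T2 42-45 | T4 45-48 | T6 48-49 | T1 49-52 | T2 52-55 | T1 55-58 | T2 58-61 | T1 61-62 | T2 62-67 |
Completion: T1=62  T2=67  T3=40  T4=48  T5=42  T6=49
Turnaround (C−A): T1=51  T2=54  T3=29  T4=45  T5=36  T6=49

42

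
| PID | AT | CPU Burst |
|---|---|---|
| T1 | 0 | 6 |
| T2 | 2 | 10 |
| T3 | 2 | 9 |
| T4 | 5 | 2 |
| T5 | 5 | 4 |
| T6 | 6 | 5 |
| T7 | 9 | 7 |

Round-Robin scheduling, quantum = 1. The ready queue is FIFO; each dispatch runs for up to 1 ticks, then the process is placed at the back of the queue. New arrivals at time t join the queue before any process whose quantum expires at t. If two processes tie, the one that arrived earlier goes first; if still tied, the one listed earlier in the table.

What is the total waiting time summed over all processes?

Gantt: | T1 0-2 | T2 2-3 | T3 3-4 | T1 4-5 | T2 5-6 | T3 6-7 | T4 7-8 | T5 8-9 | T1 9-10 | T6 10-11 | T2 11-12 | T3 12-13 | T4 13-14 | T7 14-15 | T5 15-16 | T1 16-17 | T6 17-18 | T2 18-19 | T3 19-20 | T7 20-21 | T5 21-22 | T1 22-23 | T6 23-24 | T2 24-25 | T3 25-26 | T7 26-27 | T5 27-28 | T6 28-29 | T2 29-30 | T3 30-31 | T7 31-32 | T6 32-33 | T2 33-34 | T3 34-35 | T7 35-36 | T2 36-37 | T3 37-38 | T7 38-39 | T2 39-40 | T3 40-41 | T7 41-42 | T2 42-43 |
Completion: T1=23  T2=43  T3=41  T4=14  T5=28  T6=33  T7=42
Turnaround (C−A): T1=23  T2=41  T3=39  T4=9  T5=23  T6=27  T7=33
Waiting = turnaround − burst: T1=17, T2=31, T3=30, T4=7, T5=19, T6=22, T7=26
Total waiting = 17 + 31 + 30 + 7 + 19 + 22 + 26 = 152

152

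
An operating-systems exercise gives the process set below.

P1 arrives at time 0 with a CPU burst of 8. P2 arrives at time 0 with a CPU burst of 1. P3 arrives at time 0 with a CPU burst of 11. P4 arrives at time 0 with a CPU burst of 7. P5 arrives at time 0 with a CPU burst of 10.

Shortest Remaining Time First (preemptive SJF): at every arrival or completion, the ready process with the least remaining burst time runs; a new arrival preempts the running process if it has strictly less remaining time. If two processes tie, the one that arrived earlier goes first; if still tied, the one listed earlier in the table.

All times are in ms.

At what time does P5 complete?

Gantt: | P2 0-1 | P4 1-8 | P1 8-16 | P5 16-26 | P3 26-37 |
Completion: P1=16  P2=1  P3=37  P4=8  P5=26

26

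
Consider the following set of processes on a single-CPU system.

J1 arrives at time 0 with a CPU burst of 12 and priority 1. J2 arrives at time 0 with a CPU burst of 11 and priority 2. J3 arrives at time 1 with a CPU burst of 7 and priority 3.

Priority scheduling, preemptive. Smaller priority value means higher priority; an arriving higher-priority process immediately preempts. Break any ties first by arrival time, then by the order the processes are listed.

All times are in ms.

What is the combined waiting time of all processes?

34

Schedule: | J1 0-12 | J2 12-23 | J3 23-30 |
Completion: J1=12  J2=23  J3=30
Turnaround (C−A): J1=12  J2=23  J3=29
Waiting = turnaround − burst: J1=0, J2=12, J3=22
Total waiting = 0 + 12 + 22 = 34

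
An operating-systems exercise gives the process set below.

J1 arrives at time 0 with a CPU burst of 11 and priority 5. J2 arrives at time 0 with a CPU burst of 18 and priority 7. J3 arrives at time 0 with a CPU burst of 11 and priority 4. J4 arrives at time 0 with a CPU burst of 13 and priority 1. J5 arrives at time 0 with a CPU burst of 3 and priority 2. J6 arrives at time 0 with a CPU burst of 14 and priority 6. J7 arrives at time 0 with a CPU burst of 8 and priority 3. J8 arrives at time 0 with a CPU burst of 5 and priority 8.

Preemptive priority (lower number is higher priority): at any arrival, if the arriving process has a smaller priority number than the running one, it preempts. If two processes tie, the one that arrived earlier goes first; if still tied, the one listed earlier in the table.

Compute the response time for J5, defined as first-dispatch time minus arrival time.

Gantt: | J4 0-13 | J5 13-16 | J7 16-24 | J3 24-35 | J1 35-46 | J6 46-60 | J2 60-78 | J8 78-83 |
Completion: J1=46  J2=78  J3=35  J4=13  J5=16  J6=60  J7=24  J8=83
Response(J5) = first start − arrival = 13 − 0 = 13

13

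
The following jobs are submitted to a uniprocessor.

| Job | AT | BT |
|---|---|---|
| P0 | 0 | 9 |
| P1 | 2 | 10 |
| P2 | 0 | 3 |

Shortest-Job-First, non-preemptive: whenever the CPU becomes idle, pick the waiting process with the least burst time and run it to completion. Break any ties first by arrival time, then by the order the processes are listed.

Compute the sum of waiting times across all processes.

Timeline: | P2 0-3 | P0 3-12 | P1 12-22 |
Completion: P0=12  P1=22  P2=3
Turnaround (C−A): P0=12  P1=20  P2=3
Waiting = turnaround − burst: P0=3, P1=10, P2=0
Total waiting = 3 + 10 + 0 = 13

13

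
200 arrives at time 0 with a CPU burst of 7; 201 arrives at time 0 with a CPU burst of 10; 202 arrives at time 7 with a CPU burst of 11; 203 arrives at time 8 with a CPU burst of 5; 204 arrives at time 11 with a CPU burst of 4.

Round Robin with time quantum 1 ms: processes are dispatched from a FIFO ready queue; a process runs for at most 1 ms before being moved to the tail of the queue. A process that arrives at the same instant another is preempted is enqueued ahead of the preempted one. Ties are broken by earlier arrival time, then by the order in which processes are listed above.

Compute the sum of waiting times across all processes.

Timeline: | 200 0-1 | 201 1-2 | 200 2-3 | 201 3-4 | 200 4-5 | 201 5-6 | 200 6-7 | 201 7-8 | 202 8-9 | 200 9-10 | 203 10-11 | 201 11-12 | 202 12-13 | 200 13-14 | 204 14-15 | 203 15-16 | 201 16-17 | 202 17-18 | 200 18-19 | 204 19-20 | 203 20-21 | 201 21-22 | 202 22-23 | 204 23-24 | 203 24-25 | 201 25-26 | 202 26-27 | 204 27-28 | 203 28-29 | 201 29-30 | 202 30-31 | 201 31-32 | 202 32-37 |
Completion: 200=19  201=32  202=37  203=29  204=28
Turnaround (C−A): 200=19  201=32  202=30  203=21  204=17
Waiting = turnaround − burst: 200=12, 201=22, 202=19, 203=16, 204=13
Total waiting = 12 + 22 + 19 + 16 + 13 = 82

82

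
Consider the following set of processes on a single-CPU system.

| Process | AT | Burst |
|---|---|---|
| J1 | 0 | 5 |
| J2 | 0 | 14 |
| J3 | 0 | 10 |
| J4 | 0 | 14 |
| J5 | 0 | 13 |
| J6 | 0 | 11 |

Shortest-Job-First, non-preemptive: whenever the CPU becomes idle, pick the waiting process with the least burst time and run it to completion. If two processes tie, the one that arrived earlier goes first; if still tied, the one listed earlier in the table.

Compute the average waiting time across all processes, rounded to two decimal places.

Schedule: | J1 0-5 | J3 5-15 | J6 15-26 | J5 26-39 | J2 39-53 | J4 53-67 |
Completion: J1=5  J2=53  J3=15  J4=67  J5=39  J6=26
Waiting times: J1=0, J2=39, J3=5, J4=53, J5=26, J6=15
Average waiting = (0+39+5+53+26+15) / 6 = 138/6 = 23.00

23.00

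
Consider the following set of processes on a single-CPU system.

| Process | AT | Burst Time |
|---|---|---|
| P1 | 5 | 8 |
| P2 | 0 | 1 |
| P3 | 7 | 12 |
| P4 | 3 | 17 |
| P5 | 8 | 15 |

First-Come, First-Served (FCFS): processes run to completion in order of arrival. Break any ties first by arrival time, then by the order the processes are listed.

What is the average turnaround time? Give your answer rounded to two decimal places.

24.20

Schedule: | P2 0-1 | idle 1-3 | P4 3-20 | P1 20-28 | P3 28-40 | P5 40-55 |
Completion: P1=28  P2=1  P3=40  P4=20  P5=55
Turnaround (C−A): P1=23  P2=1  P3=33  P4=17  P5=47
Turnaround times: P1=23, P2=1, P3=33, P4=17, P5=47
Average turnaround = (23+1+33+17+47) / 5 = 121/5 = 24.20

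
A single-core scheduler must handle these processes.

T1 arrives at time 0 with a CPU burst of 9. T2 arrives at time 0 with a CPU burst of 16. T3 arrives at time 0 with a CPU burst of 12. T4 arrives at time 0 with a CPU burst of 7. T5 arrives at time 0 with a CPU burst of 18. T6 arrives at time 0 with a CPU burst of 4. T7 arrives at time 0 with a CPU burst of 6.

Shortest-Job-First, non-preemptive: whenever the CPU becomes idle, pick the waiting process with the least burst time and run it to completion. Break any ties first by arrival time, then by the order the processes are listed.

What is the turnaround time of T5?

Schedule: | T6 0-4 | T7 4-10 | T4 10-17 | T1 17-26 | T3 26-38 | T2 38-54 | T5 54-72 |
Completion: T1=26  T2=54  T3=38  T4=17  T5=72  T6=4  T7=10
Turnaround (C−A): T1=26  T2=54  T3=38  T4=17  T5=72  T6=4  T7=10
Turnaround(T5) = completion − arrival = 72 − 0 = 72

72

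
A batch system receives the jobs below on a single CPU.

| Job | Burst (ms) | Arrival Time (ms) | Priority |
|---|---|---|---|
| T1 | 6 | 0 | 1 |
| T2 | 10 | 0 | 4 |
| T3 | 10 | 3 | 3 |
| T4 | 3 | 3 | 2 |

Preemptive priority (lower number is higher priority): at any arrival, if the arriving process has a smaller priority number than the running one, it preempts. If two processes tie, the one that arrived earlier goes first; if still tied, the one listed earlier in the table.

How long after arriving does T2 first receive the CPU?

Gantt: | T1 0-6 | T4 6-9 | T3 9-19 | T2 19-29 |
Completion: T1=6  T2=29  T3=19  T4=9
Turnaround (C−A): T1=6  T2=29  T3=16  T4=6
Response(T2) = first start − arrival = 19 − 0 = 19

19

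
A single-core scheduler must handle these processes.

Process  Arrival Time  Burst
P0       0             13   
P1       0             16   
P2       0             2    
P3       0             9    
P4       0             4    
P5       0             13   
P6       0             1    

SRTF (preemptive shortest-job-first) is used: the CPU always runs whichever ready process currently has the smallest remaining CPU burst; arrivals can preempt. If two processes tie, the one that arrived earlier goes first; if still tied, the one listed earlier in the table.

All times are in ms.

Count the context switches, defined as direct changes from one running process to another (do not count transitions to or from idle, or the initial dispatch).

Schedule: | P6 0-1 | P2 1-3 | P4 3-7 | P3 7-16 | P0 16-29 | P5 29-42 | P1 42-58 |
Completion: P0=29  P1=58  P2=3  P3=16  P4=7  P5=42  P6=1

6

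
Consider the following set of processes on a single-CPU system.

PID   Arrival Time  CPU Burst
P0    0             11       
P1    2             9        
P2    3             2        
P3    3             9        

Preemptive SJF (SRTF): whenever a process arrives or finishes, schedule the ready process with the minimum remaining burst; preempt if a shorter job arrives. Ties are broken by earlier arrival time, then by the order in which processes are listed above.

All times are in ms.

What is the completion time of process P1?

22

Timeline: | P0 0-3 | P2 3-5 | P0 5-13 | P1 13-22 | P3 22-31 |
Completion: P0=13  P1=22  P2=5  P3=31
Turnaround (C−A): P0=13  P1=20  P2=2  P3=28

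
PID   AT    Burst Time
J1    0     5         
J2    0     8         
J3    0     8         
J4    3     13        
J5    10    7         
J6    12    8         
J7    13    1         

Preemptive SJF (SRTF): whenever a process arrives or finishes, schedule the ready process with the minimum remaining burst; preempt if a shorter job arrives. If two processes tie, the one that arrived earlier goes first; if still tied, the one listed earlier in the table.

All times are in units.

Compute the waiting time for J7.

0

Gantt: | J1 0-5 | J2 5-13 | J7 13-14 | J5 14-21 | J3 21-29 | J6 29-37 | J4 37-50 |
Completion: J1=5  J2=13  J3=29  J4=50  J5=21  J6=37  J7=14
Turnaround (C−A): J1=5  J2=13  J3=29  J4=47  J5=11  J6=25  J7=1
Waiting(J7) = turnaround − burst = 1 − 1 = 0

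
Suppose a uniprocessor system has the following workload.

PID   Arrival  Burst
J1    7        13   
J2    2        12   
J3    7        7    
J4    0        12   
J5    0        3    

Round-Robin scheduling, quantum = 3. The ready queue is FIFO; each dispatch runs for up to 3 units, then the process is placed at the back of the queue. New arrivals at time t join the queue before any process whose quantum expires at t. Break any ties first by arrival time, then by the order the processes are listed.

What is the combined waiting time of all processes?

Gantt: | J4 0-3 | J5 3-6 | J2 6-9 | J4 9-12 | J1 12-15 | J3 15-18 | J2 18-21 | J4 21-24 | J1 24-27 | J3 27-30 | J2 30-33 | J4 33-36 | J1 36-39 | J3 39-40 | J2 40-43 | J1 43-47 |
Completion: J1=47  J2=43  J3=40  J4=36  J5=6
Turnaround (C−A): J1=40  J2=41  J3=33  J4=36  J5=6
Waiting = turnaround − burst: J1=27, J2=29, J3=26, J4=24, J5=3
Total waiting = 27 + 29 + 26 + 24 + 3 = 109

109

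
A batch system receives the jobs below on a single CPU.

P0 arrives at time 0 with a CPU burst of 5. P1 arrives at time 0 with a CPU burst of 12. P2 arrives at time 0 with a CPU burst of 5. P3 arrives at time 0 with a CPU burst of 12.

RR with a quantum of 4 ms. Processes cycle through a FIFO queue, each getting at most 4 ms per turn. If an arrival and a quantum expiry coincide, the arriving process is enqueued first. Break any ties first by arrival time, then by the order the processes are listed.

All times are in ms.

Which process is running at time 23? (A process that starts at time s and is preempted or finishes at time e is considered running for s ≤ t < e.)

P3

Timeline: | P0 0-4 | P1 4-8 | P2 8-12 | P3 12-16 | P0 16-17 | P1 17-21 | P2 21-22 | P3 22-26 | P1 26-30 | P3 30-34 |
Completion: P0=17  P1=30  P2=22  P3=34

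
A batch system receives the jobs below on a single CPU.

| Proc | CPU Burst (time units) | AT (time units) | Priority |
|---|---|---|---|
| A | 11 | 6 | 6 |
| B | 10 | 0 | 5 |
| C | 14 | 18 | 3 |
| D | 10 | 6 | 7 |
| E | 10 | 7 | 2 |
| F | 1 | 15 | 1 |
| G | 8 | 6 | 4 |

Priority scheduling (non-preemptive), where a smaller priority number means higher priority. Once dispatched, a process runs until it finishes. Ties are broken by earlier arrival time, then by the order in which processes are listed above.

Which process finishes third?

Timeline: | B 0-10 | E 10-20 | F 20-21 | C 21-35 | G 35-43 | A 43-54 | D 54-64 |
Completion: A=54  B=10  C=35  D=64  E=20  F=21  G=43
Turnaround (C−A): A=48  B=10  C=17  D=58  E=13  F=6  G=37
Finish order: B → E → F → C → G → A → D

F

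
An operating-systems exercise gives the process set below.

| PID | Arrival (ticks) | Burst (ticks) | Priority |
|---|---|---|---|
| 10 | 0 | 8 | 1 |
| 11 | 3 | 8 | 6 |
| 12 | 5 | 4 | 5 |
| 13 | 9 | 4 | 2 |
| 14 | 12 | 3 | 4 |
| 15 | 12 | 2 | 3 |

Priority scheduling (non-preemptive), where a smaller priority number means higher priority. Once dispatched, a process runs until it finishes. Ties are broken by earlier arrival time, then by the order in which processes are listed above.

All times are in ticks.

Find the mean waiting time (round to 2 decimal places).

5.67

Timeline: | 10 0-8 | 12 8-12 | 13 12-16 | 15 16-18 | 14 18-21 | 11 21-29 |
Completion: 10=8  11=29  12=12  13=16  14=21  15=18
Turnaround (C−A): 10=8  11=26  12=7  13=7  14=9  15=6
Waiting times: 10=0, 11=18, 12=3, 13=3, 14=6, 15=4
Average waiting = (0+18+3+3+6+4) / 6 = 34/6 = 5.67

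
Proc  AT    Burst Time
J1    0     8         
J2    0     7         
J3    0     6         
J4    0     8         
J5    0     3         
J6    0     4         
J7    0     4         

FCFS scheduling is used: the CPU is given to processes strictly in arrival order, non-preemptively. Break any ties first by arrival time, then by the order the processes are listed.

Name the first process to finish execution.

Schedule: | J1 0-8 | J2 8-15 | J3 15-21 | J4 21-29 | J5 29-32 | J6 32-36 | J7 36-40 |
Completion: J1=8  J2=15  J3=21  J4=29  J5=32  J6=36  J7=40
Turnaround (C−A): J1=8  J2=15  J3=21  J4=29  J5=32  J6=36  J7=40
Finish order: J1 → J2 → J3 → J4 → J5 → J6 → J7

J1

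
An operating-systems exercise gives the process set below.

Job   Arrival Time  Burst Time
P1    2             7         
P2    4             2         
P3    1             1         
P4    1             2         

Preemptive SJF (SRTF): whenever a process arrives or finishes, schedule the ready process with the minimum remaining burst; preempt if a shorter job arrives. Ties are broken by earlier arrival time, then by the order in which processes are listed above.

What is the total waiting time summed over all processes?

5

Schedule: | idle 0-1 | P3 1-2 | P4 2-4 | P2 4-6 | P1 6-13 |
Completion: P1=13  P2=6  P3=2  P4=4
Turnaround (C−A): P1=11  P2=2  P3=1  P4=3
Waiting = turnaround − burst: P1=4, P2=0, P3=0, P4=1
Total waiting = 4 + 0 + 0 + 1 = 5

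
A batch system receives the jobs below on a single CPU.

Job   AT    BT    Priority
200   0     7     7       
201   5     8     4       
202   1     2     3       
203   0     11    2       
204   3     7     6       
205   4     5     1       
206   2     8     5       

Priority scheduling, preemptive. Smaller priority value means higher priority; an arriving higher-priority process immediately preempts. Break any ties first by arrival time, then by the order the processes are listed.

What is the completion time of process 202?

Gantt: | 203 0-4 | 205 4-9 | 203 9-16 | 202 16-18 | 201 18-26 | 206 26-34 | 204 34-41 | 200 41-48 |
Completion: 200=48  201=26  202=18  203=16  204=41  205=9  206=34
Turnaround (C−A): 200=48  201=21  202=17  203=16  204=38  205=5  206=32

18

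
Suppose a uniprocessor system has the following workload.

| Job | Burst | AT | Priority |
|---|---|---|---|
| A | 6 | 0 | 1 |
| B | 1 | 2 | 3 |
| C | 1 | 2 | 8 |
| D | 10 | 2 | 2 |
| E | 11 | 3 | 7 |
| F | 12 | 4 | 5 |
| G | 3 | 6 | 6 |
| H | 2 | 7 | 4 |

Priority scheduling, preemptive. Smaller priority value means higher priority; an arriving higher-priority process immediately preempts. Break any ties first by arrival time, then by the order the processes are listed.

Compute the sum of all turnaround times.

188

Schedule: | A 0-6 | D 6-16 | B 16-17 | H 17-19 | F 19-31 | G 31-34 | E 34-45 | C 45-46 |
Completion: A=6  B=17  C=46  D=16  E=45  F=31  G=34  H=19
Turnaround (C−A): A=6  B=15  C=44  D=14  E=42  F=27  G=28  H=12
Turnaround = completion − arrival: A=6, B=15, C=44, D=14, E=42, F=27, G=28, H=12
Total turnaround = 6 + 15 + 44 + 14 + 42 + 27 + 28 + 12 = 188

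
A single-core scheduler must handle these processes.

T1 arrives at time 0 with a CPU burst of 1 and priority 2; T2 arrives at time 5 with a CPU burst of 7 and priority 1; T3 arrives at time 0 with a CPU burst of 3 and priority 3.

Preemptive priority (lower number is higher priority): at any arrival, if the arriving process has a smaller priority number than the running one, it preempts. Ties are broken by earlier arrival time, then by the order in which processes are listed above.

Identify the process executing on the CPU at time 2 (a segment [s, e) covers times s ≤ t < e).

Schedule: | T1 0-1 | T3 1-4 | idle 4-5 | T2 5-12 |
Completion: T1=1  T2=12  T3=4
Turnaround (C−A): T1=1  T2=7  T3=4

T3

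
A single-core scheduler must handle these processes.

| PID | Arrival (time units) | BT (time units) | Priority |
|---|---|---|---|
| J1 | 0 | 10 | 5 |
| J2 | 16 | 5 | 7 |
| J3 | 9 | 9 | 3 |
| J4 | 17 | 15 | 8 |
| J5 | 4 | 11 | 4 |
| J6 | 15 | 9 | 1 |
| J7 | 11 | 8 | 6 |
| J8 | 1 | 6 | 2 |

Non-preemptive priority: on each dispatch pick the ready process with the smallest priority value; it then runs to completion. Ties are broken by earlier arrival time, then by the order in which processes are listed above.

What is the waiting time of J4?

41

Gantt: | J1 0-10 | J8 10-16 | J6 16-25 | J3 25-34 | J5 34-45 | J7 45-53 | J2 53-58 | J4 58-73 |
Completion: J1=10  J2=58  J3=34  J4=73  J5=45  J6=25  J7=53  J8=16
Waiting(J4) = turnaround − burst = 56 − 15 = 41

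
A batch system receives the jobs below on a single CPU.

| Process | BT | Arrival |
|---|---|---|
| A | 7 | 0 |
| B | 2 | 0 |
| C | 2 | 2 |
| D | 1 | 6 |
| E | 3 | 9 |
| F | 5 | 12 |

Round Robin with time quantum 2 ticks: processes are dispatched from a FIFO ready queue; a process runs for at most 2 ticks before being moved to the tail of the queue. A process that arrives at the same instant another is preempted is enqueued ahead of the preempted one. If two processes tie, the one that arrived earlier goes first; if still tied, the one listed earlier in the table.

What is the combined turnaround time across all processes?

Timeline: | A 0-2 | B 2-4 | C 4-6 | A 6-8 | D 8-9 | A 9-11 | E 11-13 | A 13-14 | F 14-16 | E 16-17 | F 17-20 |
Completion: A=14  B=4  C=6  D=9  E=17  F=20
Turnaround = completion − arrival: A=14, B=4, C=4, D=3, E=8, F=8
Total turnaround = 14 + 4 + 4 + 3 + 8 + 8 = 41

41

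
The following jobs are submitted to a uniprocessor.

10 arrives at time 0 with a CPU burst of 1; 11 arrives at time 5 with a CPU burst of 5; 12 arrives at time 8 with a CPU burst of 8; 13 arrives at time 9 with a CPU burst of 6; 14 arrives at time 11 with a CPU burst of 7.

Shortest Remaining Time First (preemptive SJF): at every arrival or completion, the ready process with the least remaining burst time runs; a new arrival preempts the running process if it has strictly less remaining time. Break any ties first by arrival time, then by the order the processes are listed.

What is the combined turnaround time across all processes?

48

Timeline: | 10 0-1 | idle 1-5 | 11 5-10 | 13 10-16 | 14 16-23 | 12 23-31 |
Completion: 10=1  11=10  12=31  13=16  14=23
Turnaround = completion − arrival: 10=1, 11=5, 12=23, 13=7, 14=12
Total turnaround = 1 + 5 + 23 + 7 + 12 = 48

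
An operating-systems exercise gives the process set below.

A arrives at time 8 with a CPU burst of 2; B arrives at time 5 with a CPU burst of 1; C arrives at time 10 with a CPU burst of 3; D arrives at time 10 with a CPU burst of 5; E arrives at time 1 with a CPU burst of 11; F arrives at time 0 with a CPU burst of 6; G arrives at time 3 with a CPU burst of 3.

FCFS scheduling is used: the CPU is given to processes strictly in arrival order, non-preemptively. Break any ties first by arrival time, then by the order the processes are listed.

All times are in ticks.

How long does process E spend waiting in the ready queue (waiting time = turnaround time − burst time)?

5

Timeline: | F 0-6 | E 6-17 | G 17-20 | B 20-21 | A 21-23 | C 23-26 | D 26-31 |
Completion: A=23  B=21  C=26  D=31  E=17  F=6  G=20
Waiting(E) = turnaround − burst = 16 − 11 = 5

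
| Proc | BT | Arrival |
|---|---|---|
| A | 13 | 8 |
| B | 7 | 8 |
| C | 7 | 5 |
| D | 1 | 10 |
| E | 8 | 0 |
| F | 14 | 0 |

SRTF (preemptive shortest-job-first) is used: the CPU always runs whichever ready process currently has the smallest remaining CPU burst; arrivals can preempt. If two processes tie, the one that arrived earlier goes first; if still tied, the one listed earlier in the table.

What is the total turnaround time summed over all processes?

Schedule: | E 0-8 | C 8-10 | D 10-11 | C 11-16 | B 16-23 | A 23-36 | F 36-50 |
Completion: A=36  B=23  C=16  D=11  E=8  F=50
Turnaround (C−A): A=28  B=15  C=11  D=1  E=8  F=50
Turnaround = completion − arrival: A=28, B=15, C=11, D=1, E=8, F=50
Total turnaround = 28 + 15 + 11 + 1 + 8 + 50 = 113

113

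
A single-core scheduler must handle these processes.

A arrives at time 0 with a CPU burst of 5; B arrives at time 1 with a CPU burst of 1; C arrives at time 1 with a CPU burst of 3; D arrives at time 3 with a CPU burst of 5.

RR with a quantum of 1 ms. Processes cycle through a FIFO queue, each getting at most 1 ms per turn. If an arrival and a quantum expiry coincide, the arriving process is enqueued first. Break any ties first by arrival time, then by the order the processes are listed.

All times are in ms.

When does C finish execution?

Schedule: | A 0-1 | B 1-2 | C 2-3 | A 3-4 | D 4-5 | C 5-6 | A 6-7 | D 7-8 | C 8-9 | A 9-10 | D 10-11 | A 11-12 | D 12-14 |
Completion: A=12  B=2  C=9  D=14
Turnaround (C−A): A=12  B=1  C=8  D=11

9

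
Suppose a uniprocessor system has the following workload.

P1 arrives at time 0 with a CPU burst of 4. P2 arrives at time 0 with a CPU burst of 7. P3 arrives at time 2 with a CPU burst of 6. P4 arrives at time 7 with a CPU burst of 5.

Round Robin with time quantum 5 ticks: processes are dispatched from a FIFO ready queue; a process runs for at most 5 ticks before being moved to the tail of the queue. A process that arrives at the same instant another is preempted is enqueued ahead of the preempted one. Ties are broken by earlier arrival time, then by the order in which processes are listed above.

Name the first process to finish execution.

Schedule: | P1 0-4 | P2 4-9 | P3 9-14 | P4 14-19 | P2 19-21 | P3 21-22 |
Completion: P1=4  P2=21  P3=22  P4=19
Turnaround (C−A): P1=4  P2=21  P3=20  P4=12
Finish order: P1 → P4 → P2 → P3

P1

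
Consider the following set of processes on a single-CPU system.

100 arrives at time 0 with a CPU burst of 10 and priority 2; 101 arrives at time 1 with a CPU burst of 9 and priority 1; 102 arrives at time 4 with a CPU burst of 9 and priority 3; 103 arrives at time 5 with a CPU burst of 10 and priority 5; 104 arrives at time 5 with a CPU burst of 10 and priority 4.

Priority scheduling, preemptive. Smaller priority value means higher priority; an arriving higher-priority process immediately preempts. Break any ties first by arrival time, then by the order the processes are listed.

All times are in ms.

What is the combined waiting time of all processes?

80

Gantt: | 100 0-1 | 101 1-10 | 100 10-19 | 102 19-28 | 104 28-38 | 103 38-48 |
Completion: 100=19  101=10  102=28  103=48  104=38
Waiting = turnaround − burst: 100=9, 101=0, 102=15, 103=33, 104=23
Total waiting = 9 + 0 + 15 + 33 + 23 = 80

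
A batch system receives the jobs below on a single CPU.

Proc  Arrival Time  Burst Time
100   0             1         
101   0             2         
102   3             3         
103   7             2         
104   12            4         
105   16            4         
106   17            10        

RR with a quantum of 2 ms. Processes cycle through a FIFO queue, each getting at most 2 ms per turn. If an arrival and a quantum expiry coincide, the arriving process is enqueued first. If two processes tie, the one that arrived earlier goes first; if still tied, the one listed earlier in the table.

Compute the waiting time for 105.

Timeline: | 100 0-1 | 101 1-3 | 102 3-6 | idle 6-7 | 103 7-9 | idle 9-12 | 104 12-16 | 105 16-18 | 106 18-20 | 105 20-22 | 106 22-30 |
Completion: 100=1  101=3  102=6  103=9  104=16  105=22  106=30
Turnaround (C−A): 100=1  101=3  102=3  103=2  104=4  105=6  106=13
Waiting(105) = turnaround − burst = 6 − 4 = 2

2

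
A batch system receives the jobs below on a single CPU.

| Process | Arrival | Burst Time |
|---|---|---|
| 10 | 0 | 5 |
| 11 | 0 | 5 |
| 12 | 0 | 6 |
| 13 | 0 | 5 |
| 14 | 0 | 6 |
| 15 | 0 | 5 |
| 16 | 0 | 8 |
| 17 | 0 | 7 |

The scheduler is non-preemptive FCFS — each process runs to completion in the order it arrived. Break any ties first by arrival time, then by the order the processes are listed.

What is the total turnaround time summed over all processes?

Timeline: | 10 0-5 | 11 5-10 | 12 10-16 | 13 16-21 | 14 21-27 | 15 27-32 | 16 32-40 | 17 40-47 |
Completion: 10=5  11=10  12=16  13=21  14=27  15=32  16=40  17=47
Turnaround (C−A): 10=5  11=10  12=16  13=21  14=27  15=32  16=40  17=47
Turnaround = completion − arrival: 10=5, 11=10, 12=16, 13=21, 14=27, 15=32, 16=40, 17=47
Total turnaround = 5 + 10 + 16 + 21 + 27 + 32 + 40 + 47 = 198

198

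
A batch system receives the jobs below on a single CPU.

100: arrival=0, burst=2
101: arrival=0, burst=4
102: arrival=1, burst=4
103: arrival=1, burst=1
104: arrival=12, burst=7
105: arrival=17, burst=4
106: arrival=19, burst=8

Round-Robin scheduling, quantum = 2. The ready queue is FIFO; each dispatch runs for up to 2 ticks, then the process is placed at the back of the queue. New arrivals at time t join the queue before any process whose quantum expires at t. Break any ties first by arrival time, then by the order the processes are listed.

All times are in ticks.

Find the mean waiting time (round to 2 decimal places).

Timeline: | 100 0-2 | 101 2-4 | 102 4-6 | 103 6-7 | 101 7-9 | 102 9-11 | idle 11-12 | 104 12-18 | 105 18-20 | 104 20-21 | 106 21-23 | 105 23-25 | 106 25-31 |
Completion: 100=2  101=9  102=11  103=7  104=21  105=25  106=31
Turnaround (C−A): 100=2  101=9  102=10  103=6  104=9  105=8  106=12
Waiting times: 100=0, 101=5, 102=6, 103=5, 104=2, 105=4, 106=4
Average waiting = (0+5+6+5+2+4+4) / 7 = 26/7 = 3.71

3.71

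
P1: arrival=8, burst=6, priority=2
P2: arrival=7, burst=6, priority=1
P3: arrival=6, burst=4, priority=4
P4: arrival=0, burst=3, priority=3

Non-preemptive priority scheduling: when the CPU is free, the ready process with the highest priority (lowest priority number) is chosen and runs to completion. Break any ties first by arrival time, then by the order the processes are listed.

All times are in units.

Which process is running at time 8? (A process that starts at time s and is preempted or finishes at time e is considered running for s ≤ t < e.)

P3

Timeline: | P4 0-3 | idle 3-6 | P3 6-10 | P2 10-16 | P1 16-22 |
Completion: P1=22  P2=16  P3=10  P4=3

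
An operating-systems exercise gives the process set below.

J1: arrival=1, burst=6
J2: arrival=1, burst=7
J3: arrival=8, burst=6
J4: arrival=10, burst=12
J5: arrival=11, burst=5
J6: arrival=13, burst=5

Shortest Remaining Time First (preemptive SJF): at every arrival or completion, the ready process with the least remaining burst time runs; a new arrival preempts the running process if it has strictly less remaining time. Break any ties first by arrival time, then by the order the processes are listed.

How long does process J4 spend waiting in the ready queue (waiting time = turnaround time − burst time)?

Timeline: | idle 0-1 | J1 1-7 | J2 7-14 | J5 14-19 | J6 19-24 | J3 24-30 | J4 30-42 |
Completion: J1=7  J2=14  J3=30  J4=42  J5=19  J6=24
Waiting(J4) = turnaround − burst = 32 − 12 = 20

20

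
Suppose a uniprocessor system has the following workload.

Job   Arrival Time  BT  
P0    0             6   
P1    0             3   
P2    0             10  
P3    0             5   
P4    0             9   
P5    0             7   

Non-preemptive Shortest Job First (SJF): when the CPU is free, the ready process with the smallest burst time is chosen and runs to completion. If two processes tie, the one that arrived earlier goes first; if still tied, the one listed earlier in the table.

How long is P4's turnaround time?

30

Timeline: | P1 0-3 | P3 3-8 | P0 8-14 | P5 14-21 | P4 21-30 | P2 30-40 |
Completion: P0=14  P1=3  P2=40  P3=8  P4=30  P5=21
Turnaround (C−A): P0=14  P1=3  P2=40  P3=8  P4=30  P5=21
Turnaround(P4) = completion − arrival = 30 − 0 = 30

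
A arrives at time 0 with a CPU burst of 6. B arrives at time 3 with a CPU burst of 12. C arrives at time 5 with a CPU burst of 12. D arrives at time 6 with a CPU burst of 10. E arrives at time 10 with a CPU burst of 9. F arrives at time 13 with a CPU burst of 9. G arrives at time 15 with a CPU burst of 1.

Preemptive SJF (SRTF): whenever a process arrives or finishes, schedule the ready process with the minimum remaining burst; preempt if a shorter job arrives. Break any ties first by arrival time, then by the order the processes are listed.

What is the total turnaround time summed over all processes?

154

Gantt: | A 0-6 | D 6-16 | G 16-17 | E 17-26 | F 26-35 | B 35-47 | C 47-59 |
Completion: A=6  B=47  C=59  D=16  E=26  F=35  G=17
Turnaround (C−A): A=6  B=44  C=54  D=10  E=16  F=22  G=2
Turnaround = completion − arrival: A=6, B=44, C=54, D=10, E=16, F=22, G=2
Total turnaround = 6 + 44 + 54 + 10 + 16 + 22 + 2 = 154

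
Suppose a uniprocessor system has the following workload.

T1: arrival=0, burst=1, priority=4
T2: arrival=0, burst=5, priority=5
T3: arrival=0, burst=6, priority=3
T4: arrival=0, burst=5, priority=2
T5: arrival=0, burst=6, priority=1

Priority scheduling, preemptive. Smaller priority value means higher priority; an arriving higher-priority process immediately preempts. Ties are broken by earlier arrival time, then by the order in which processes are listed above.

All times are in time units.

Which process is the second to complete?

T4

Gantt: | T5 0-6 | T4 6-11 | T3 11-17 | T1 17-18 | T2 18-23 |
Completion: T1=18  T2=23  T3=17  T4=11  T5=6
Turnaround (C−A): T1=18  T2=23  T3=17  T4=11  T5=6
Finish order: T5 → T4 → T3 → T1 → T2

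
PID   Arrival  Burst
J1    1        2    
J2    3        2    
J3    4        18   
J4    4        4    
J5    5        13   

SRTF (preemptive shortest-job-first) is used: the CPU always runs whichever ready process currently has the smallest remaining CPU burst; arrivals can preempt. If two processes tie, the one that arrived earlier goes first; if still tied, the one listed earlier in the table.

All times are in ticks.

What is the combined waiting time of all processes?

Schedule: | idle 0-1 | J1 1-3 | J2 3-5 | J4 5-9 | J5 9-22 | J3 22-40 |
Completion: J1=3  J2=5  J3=40  J4=9  J5=22
Turnaround (C−A): J1=2  J2=2  J3=36  J4=5  J5=17
Waiting = turnaround − burst: J1=0, J2=0, J3=18, J4=1, J5=4
Total waiting = 0 + 0 + 18 + 1 + 4 = 23

23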